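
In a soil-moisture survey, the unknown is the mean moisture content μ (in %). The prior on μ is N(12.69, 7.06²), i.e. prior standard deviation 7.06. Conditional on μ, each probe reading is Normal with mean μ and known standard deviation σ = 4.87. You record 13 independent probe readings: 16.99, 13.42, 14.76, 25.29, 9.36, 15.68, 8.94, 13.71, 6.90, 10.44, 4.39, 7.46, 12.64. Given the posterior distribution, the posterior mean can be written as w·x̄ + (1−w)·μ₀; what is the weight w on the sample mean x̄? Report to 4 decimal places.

0.9647

For Normal data with known variance σ², a Normal(μ₀, σ₀²) prior on μ is conjugate. Posterior precision = 1/σ₀² + n/σ²; posterior mean is the precision-weighted average of μ₀ and x̄.
σ₀² = 7.06² = 49.8436, σ² = 4.87² = 23.7169. Prior precision 1/σ₀² = 1/49.8436; data precision n/σ² = 13/23.7169.
w = (n/σ²)/(1/σ₀² + n/σ²) = n·σ₀²/(σ² + n·σ₀²) = 13·49.8436/(23.7169 + 13·49.8436) = 647.9668/671.6837 = 0.9647.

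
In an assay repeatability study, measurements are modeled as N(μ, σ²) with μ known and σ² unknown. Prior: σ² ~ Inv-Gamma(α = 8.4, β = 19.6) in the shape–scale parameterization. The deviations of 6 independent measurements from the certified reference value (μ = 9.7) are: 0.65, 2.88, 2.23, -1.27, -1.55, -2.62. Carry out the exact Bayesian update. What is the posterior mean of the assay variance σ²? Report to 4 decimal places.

3.0658

With known mean μ and an Inverse-Gamma(α, β) prior on σ², the Normal likelihood is conjugate: posterior is Inv-Gamma(α + n/2, β + Σ(xᵢ−μ)²/2).
Σ(xᵢ−μ)² = (0.65)² + (2.88)² + (2.23)² + (-1.27)² + (-1.55)² + (-2.62)² = 24.5696.
Posterior: Inv-Gamma(8.4 + 6/2, 19.6 + 24.5696/2) = Inv-Gamma(11.40, 31.88480).
E[σ²|data] = β/(α−1) = 31.88480/10.40 = 3.0658.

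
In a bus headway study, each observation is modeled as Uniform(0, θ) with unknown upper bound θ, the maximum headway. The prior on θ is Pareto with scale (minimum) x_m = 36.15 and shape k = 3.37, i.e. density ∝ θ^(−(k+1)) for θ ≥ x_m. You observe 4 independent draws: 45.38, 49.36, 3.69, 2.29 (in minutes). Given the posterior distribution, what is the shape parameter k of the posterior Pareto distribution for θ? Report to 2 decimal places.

A Pareto(scale x_m, shape k) prior on the upper bound θ of Uniform(0, θ) is conjugate: posterior is Pareto(max(x_m, max xᵢ), k + n).
Sample maximum = 49.36; prior scale x_m = 36.15 → posterior scale = max = 49.36.
Posterior shape = 3.37 + 4 = 7.37.
Posterior shape k = 7.37.

7.37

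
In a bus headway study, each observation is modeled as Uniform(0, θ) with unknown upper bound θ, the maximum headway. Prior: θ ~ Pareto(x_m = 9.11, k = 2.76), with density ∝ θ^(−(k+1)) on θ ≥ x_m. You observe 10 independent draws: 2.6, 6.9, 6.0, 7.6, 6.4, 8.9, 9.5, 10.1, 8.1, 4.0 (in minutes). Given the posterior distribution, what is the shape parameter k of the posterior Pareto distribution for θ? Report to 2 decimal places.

12.76

A Pareto(scale x_m, shape k) prior on the upper bound θ of Uniform(0, θ) is conjugate: posterior is Pareto(max(x_m, max xᵢ), k + n).
Sample maximum = 10.1; prior scale x_m = 9.11 → posterior scale = max = 10.10.
Posterior shape = 2.76 + 10 = 12.76.
Posterior shape k = 12.76.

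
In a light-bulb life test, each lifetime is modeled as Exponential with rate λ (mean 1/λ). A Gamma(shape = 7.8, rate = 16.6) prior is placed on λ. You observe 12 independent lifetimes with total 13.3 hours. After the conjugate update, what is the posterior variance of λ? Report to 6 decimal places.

With a Gamma(shape α, rate β) prior on the exponential rate λ, the posterior after n observations with total T = Σxᵢ is Gamma(α+n, β+T).
Posterior: Gamma(7.8+12, 16.6+13.3) = Gamma(19.8, 29.9).
Var = α/β² = 0.022147.

0.022147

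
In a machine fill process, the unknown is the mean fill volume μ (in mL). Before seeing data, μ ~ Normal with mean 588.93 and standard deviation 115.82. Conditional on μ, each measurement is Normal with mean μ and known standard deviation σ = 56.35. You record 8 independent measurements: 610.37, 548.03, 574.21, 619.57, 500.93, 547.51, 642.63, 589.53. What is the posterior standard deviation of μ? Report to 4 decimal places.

19.6344

For Normal data with known variance σ², a Normal(μ₀, σ₀²) prior on μ is conjugate. Posterior precision = 1/σ₀² + n/σ²; posterior mean is the precision-weighted average of μ₀ and x̄.
σ₀² = 115.82² = 13414.2724, σ² = 56.35² = 3175.3225; σ² + n·σ₀² = 3175.3225 + 8·13414.2724 = 110489.5017.
Posterior precision = 1/σ₀² + n/σ² = 1/13414.2724 + 8/3175.3225 = (σ² + n·σ₀²)/(σ₀²σ²) = 110489.5017/(13414.2724·3175.3225); posterior variance σₙ² = σ₀²σ²/(σ² + n·σ₀²) = 13414.2724·3175.3225/110489.5017 = 385.508490.
Posterior SD = √σₙ² = √(13414.2724·3175.3225/110489.5017) = 19.6344.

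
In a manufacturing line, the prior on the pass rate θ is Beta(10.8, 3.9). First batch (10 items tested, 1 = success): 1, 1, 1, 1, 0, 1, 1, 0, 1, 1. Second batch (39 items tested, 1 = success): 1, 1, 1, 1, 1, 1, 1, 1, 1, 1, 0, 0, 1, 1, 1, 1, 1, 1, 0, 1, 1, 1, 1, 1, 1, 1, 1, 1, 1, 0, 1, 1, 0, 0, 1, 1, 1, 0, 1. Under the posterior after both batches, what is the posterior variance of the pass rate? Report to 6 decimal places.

0.002496

The Beta prior is conjugate to a Binomial/Bernoulli likelihood; the update adds successes to α and failures to β.
After batch 1: Beta(10.8+8, 3.9+2) = Beta(18.8, 5.9).
After batch 2: Beta(18.8+32, 5.9+7) = Beta(50.8, 12.9).
Var = αβ/((α+β)²(α+β+1)) = 50.8·12.9/(63.7²·64.7) = 0.002496.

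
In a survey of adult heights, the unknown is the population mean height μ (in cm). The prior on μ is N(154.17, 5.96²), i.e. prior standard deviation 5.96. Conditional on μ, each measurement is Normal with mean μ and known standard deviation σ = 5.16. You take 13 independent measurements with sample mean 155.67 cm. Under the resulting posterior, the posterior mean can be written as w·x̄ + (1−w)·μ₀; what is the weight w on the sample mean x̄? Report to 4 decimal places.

0.9455

For Normal data with known variance σ², a Normal(μ₀, σ₀²) prior on μ is conjugate. Posterior precision = 1/σ₀² + n/σ²; posterior mean is the precision-weighted average of μ₀ and x̄.
σ₀² = 5.96² = 35.5216, σ² = 5.16² = 26.6256. Prior precision 1/σ₀² = 1/35.5216; data precision n/σ² = 13/26.6256.
w = (n/σ²)/(1/σ₀² + n/σ²) = n·σ₀²/(σ² + n·σ₀²) = 13·35.5216/(26.6256 + 13·35.5216) = 461.7808/488.4064 = 0.9455.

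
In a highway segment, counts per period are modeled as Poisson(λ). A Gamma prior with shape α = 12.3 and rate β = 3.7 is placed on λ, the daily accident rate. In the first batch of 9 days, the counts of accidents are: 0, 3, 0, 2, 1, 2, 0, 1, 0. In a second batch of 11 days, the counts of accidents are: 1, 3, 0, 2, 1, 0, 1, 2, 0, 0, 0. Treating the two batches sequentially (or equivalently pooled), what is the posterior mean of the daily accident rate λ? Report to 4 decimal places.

With a Gamma(shape α, rate β) prior, the Poisson likelihood is conjugate: the posterior is Gamma(α + ΣXᵢ, β + n).
Batch 1: sum of counts S = 9 over n = 9 days.
After batch 1: Gamma(α+S, β+n) = Gamma(12.3+9, 3.7+9) = Gamma(21.3, 12.7).
Batch 2: sum of counts S = 10 over n = 11 days.
After batch 2: Gamma(α+S, β+n) = Gamma(21.3+10, 12.7+11) = Gamma(31.3, 23.7).
Posterior mean = α/β = 31.3/23.7 = 1.3207.

1.3207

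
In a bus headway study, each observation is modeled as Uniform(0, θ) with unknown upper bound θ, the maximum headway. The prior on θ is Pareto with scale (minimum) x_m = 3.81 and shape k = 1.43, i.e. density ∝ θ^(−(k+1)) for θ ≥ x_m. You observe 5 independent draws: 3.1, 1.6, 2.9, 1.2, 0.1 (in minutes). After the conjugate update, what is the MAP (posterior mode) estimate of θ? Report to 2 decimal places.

A Pareto(scale x_m, shape k) prior on the upper bound θ of Uniform(0, θ) is conjugate: posterior is Pareto(max(x_m, max xᵢ), k + n).
Sample maximum = 3.1; prior scale x_m = 3.81 → posterior scale = max = 3.81.
Posterior shape = 1.43 + 5 = 6.43.
The Pareto density is decreasing on [x_m, ∞), so the mode is x_m = 3.81.

3.81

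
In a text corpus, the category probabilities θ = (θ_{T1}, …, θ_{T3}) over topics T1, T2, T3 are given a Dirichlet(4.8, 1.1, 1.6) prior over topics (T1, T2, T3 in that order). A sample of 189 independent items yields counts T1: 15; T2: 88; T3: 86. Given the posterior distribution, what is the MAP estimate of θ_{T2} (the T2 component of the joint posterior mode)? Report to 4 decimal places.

The Dirichlet prior is conjugate to the Multinomial likelihood: each posterior αⱼ = prior αⱼ + observed count nⱼ.
Posterior concentration: (19.8, 89.1, 87.6), total = 196.5.
Joint mode component: (α_{T2}−1)/(Σα−K) = 88.1/193.5 = 0.4553.

0.4553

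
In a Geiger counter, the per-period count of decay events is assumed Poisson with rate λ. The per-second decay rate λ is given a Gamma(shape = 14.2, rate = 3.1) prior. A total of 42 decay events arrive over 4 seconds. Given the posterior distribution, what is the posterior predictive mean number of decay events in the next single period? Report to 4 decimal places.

With a Gamma(shape α, rate β) prior, the Poisson likelihood is conjugate: the posterior is Gamma(α + ΣXᵢ, β + n).
Posterior: Gamma(α+S, β+n) = Gamma(14.2+42, 3.1+4) = Gamma(56.2, 7.1).
The predictive distribution for one future period is NegBinom with mean α/β = 7.9155.

7.9155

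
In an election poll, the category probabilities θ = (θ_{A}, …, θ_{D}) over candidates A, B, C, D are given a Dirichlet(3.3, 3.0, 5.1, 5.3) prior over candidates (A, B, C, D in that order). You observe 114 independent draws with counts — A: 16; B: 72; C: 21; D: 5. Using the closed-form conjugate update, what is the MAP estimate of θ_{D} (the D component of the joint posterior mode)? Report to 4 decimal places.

0.0734

The Dirichlet prior is conjugate to the Multinomial likelihood: each posterior αⱼ = prior αⱼ + observed count nⱼ.
Posterior concentration: (19.3, 75.0, 26.1, 10.3), total = 130.7.
Joint mode component: (α_{D}−1)/(Σα−K) = 9.3/126.7 = 0.0734.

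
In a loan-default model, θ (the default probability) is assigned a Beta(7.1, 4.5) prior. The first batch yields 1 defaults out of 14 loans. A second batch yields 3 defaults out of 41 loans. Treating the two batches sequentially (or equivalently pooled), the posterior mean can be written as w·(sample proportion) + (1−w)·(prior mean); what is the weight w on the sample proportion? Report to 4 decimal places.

The Beta prior is conjugate to a Binomial/Bernoulli likelihood; the update adds successes to α and failures to β.
Total number of loans: n = 14 + 41 = 55.
Posterior mean = (α₀+k)/(α₀+β₀+n) = [n/(α₀+β₀+n)]·(k/n) + [(α₀+β₀)/(α₀+β₀+n)]·α₀/(α₀+β₀), so only n and the prior enter the weight.
The weight on the data is w = n/(α₀+β₀+n) = 55/(7.1+4.5+55) = 55/66.6 = 0.8258.

0.8258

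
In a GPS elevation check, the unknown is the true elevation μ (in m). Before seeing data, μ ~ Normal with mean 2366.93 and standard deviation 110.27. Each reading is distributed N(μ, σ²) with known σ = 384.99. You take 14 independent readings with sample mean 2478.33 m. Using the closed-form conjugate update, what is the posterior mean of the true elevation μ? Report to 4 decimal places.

2426.4807

For Normal data with known variance σ², a Normal(μ₀, σ₀²) prior on μ is conjugate. Posterior precision = 1/σ₀² + n/σ²; posterior mean is the precision-weighted average of μ₀ and x̄.
n·x̄ = 14·2478.33 = 34696.62.
σ₀² = 110.27² = 12159.4729, σ² = 384.99² = 148217.3001; σ² + n·σ₀² = 148217.3001 + 14·12159.4729 = 318449.9207.
Posterior mean = (μ₀/σ₀² + n·x̄/σ²)/(1/σ₀² + n/σ²) = (σ²·μ₀ + σ₀²·n·x̄)/(σ² + n·σ₀²) = (148217.3001·2366.93 + 12159.4729·34696.62)/318449.9207 = 772712584.737291/318449.9207 = 2426.4807.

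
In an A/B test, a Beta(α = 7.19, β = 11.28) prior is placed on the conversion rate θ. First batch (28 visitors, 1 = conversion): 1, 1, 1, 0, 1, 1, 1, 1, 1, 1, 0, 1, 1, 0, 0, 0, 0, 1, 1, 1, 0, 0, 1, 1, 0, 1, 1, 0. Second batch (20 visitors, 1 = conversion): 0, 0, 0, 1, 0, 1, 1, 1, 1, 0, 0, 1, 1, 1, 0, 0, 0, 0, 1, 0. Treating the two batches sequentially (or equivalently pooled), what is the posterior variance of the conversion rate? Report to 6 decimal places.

The Beta prior is conjugate to a Binomial/Bernoulli likelihood; the update adds successes to α and failures to β.
After batch 1: Beta(7.19+18, 11.28+10) = Beta(25.19, 21.28).
After batch 2: Beta(25.19+9, 21.28+11) = Beta(34.19, 32.28).
Var = αβ/((α+β)²(α+β+1)) = 34.19·32.28/(66.47²·67.47) = 0.003702.

0.003702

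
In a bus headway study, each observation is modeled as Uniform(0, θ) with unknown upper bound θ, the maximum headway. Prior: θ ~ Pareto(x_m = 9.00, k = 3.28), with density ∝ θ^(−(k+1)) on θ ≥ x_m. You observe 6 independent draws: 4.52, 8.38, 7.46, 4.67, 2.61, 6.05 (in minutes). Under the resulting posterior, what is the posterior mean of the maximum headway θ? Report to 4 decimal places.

A Pareto(scale x_m, shape k) prior on the upper bound θ of Uniform(0, θ) is conjugate: posterior is Pareto(max(x_m, max xᵢ), k + n).
Sample maximum = 8.38; prior scale x_m = 9.00 → posterior scale = max = 9.00.
Posterior shape = 3.28 + 6 = 9.28.
E[θ|data] = k·x_m/(k−1) = 9.28·9.00/8.28 = 10.0870.

10.0870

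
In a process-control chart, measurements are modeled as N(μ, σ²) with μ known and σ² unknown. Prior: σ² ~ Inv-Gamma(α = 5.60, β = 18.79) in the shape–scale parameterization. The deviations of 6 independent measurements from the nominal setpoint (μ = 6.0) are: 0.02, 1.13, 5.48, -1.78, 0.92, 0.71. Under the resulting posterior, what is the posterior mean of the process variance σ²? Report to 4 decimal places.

4.8294

With known mean μ and an Inverse-Gamma(α, β) prior on σ², the Normal likelihood is conjugate: posterior is Inv-Gamma(α + n/2, β + Σ(xᵢ−μ)²/2).
Σ(xᵢ−μ)² = (0.02)² + (1.13)² + (5.48)² + (-1.78)² + (0.92)² + (0.71)² = 35.8266.
Posterior: Inv-Gamma(5.60 + 6/2, 18.79 + 35.8266/2) = Inv-Gamma(8.60, 36.70330).
E[σ²|data] = β/(α−1) = 36.70330/7.60 = 4.8294.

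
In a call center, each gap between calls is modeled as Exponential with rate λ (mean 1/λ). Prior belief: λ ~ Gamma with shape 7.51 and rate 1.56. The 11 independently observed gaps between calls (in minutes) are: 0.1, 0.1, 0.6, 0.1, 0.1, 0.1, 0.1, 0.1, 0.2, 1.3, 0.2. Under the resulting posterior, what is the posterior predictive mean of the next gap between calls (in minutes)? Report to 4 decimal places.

With a Gamma(shape α, rate β) prior on the exponential rate λ, the posterior after n observations with total T = Σxᵢ is Gamma(α+n, β+T).
Sum of observations T = 3.0 minutes; n = 11.
Posterior: Gamma(7.51+11, 1.56+3.0) = Gamma(18.51, 4.56).
The predictive distribution for the next observation is Lomax; its mean is β/(α−1) = 4.56/17.51 = 0.2604.

0.2604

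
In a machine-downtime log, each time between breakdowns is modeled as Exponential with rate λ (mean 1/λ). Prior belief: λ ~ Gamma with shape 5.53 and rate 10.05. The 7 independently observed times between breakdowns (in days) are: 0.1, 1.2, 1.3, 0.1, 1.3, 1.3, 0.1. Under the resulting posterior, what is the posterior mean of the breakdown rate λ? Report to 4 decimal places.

With a Gamma(shape α, rate β) prior on the exponential rate λ, the posterior after n observations with total T = Σxᵢ is Gamma(α+n, β+T).
Sum of observations T = 5.4 days; n = 7.
Posterior: Gamma(5.53+7, 10.05+5.4) = Gamma(12.53, 15.45).
Posterior mean of λ = α/β = 12.53/15.45 = 0.8110.

0.8110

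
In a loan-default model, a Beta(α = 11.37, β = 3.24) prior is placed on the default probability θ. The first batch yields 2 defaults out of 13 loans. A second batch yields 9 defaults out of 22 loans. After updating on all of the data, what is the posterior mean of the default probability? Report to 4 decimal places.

The Beta prior is conjugate to a Binomial/Bernoulli likelihood; the update adds successes to α and failures to β.
After batch 1: Beta(11.37+2, 3.24+11) = Beta(13.37, 14.24).
After batch 2: Beta(13.37+9, 14.24+13) = Beta(22.37, 27.24).
Posterior mean = α/(α+β) = 22.37/49.61 = 0.4509.

0.4509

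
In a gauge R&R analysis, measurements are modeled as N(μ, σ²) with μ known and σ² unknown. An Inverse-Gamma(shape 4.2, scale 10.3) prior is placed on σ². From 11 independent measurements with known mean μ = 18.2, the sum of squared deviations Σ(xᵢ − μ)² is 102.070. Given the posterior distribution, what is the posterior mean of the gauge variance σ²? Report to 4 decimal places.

With known mean μ and an Inverse-Gamma(α, β) prior on σ², the Normal likelihood is conjugate: posterior is Inv-Gamma(α + n/2, β + Σ(xᵢ−μ)²/2).
Posterior: Inv-Gamma(4.2 + 11/2, 10.3 + 102.070/2) = Inv-Gamma(9.70, 61.3350).
E[σ²|data] = β/(α−1) = 61.3350/8.70 = 7.0500.

7.0500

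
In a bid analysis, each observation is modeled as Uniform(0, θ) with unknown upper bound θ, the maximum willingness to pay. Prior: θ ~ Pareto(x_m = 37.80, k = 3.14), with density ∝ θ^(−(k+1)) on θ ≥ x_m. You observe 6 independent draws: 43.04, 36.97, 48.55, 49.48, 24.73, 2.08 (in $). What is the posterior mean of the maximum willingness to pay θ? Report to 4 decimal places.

A Pareto(scale x_m, shape k) prior on the upper bound θ of Uniform(0, θ) is conjugate: posterior is Pareto(max(x_m, max xᵢ), k + n).
Sample maximum = 49.48; prior scale x_m = 37.80 → posterior scale = max = 49.48.
Posterior shape = 3.14 + 6 = 9.14.
E[θ|data] = k·x_m/(k−1) = 9.14·49.48/8.14 = 55.5586.

55.5586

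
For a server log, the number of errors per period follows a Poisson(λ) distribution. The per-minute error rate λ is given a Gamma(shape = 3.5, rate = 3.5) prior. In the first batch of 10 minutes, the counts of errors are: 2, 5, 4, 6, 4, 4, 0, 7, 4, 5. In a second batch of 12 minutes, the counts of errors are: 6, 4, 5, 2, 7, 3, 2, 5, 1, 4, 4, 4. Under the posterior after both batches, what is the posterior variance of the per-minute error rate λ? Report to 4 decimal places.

0.1407

With a Gamma(shape α, rate β) prior, the Poisson likelihood is conjugate: the posterior is Gamma(α + ΣXᵢ, β + n).
Batch 1: sum of counts S = 41 over n = 10 minutes.
After batch 1: Gamma(α+S, β+n) = Gamma(3.5+41, 3.5+10) = Gamma(44.5, 13.5).
Batch 2: sum of counts S = 47 over n = 12 minutes.
After batch 2: Gamma(α+S, β+n) = Gamma(44.5+47, 13.5+12) = Gamma(91.5, 25.5).
Var = α/β² = 91.5/25.5² = 0.1407.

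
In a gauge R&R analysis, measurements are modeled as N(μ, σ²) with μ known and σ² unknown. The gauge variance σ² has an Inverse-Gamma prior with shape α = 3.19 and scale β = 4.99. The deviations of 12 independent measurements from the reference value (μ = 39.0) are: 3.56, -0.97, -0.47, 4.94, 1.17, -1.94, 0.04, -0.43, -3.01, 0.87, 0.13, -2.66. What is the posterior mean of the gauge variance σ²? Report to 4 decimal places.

4.3008

With known mean μ and an Inverse-Gamma(α, β) prior on σ², the Normal likelihood is conjugate: posterior is Inv-Gamma(α + n/2, β + Σ(xᵢ−μ)²/2).
Σ(xᵢ−μ)² = (3.56)² + (-0.97)² + (-0.47)² + (4.94)² + (1.17)² + (-1.94)² + (0.04)² + (-0.43)² + (-3.01)² + (0.87)² + (0.13)² + (-2.66)² = 60.4675.
Posterior: Inv-Gamma(3.19 + 12/2, 4.99 + 60.4675/2) = Inv-Gamma(9.19, 35.22375).
E[σ²|data] = β/(α−1) = 35.22375/8.19 = 4.3008.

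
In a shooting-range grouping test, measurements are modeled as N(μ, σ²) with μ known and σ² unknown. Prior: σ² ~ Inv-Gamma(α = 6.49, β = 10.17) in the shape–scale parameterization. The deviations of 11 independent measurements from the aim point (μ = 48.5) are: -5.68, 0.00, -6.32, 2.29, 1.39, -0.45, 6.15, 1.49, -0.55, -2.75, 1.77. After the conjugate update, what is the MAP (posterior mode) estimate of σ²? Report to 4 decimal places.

5.8108

With known mean μ and an Inverse-Gamma(α, β) prior on σ², the Normal likelihood is conjugate: posterior is Inv-Gamma(α + n/2, β + Σ(xᵢ−μ)²/2).
Σ(xᵢ−μ)² = (-5.68)² + (0.00)² + (-6.32)² + (2.29)² + (1.39)² + (-0.45)² + (6.15)² + (1.49)² + (-0.55)² + (-2.75)² + (1.77)² = 130.6240.
Posterior: Inv-Gamma(6.49 + 11/2, 10.17 + 130.6240/2) = Inv-Gamma(11.99, 75.48200).
Mode = β/(α+1) = 75.48200/12.99 = 5.8108.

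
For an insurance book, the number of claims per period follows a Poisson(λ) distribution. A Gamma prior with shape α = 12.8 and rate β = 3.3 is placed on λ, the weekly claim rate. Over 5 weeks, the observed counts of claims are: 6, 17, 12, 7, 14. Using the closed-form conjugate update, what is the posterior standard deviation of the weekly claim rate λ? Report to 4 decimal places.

0.9993

With a Gamma(shape α, rate β) prior, the Poisson likelihood is conjugate: the posterior is Gamma(α + ΣXᵢ, β + n).
Sum of counts S = 56 over n = 5 weeks.
Posterior: Gamma(α+S, β+n) = Gamma(12.8+56, 3.3+5) = Gamma(68.8, 8.3).
SD = √α/β = √68.8/8.3 = 0.9993.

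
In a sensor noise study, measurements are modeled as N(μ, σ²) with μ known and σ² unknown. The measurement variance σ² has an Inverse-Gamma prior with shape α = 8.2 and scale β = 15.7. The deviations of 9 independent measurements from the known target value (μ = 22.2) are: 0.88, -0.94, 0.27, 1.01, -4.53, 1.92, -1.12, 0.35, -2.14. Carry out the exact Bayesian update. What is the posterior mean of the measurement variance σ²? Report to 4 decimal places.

2.7485

With known mean μ and an Inverse-Gamma(α, β) prior on σ², the Normal likelihood is conjugate: posterior is Inv-Gamma(α + n/2, β + Σ(xᵢ−μ)²/2).
Σ(xᵢ−μ)² = (0.88)² + (-0.94)² + (0.27)² + (1.01)² + (-4.53)² + (1.92)² + (-1.12)² + (0.35)² + (-2.14)² = 32.9148.
Posterior: Inv-Gamma(8.2 + 9/2, 15.7 + 32.9148/2) = Inv-Gamma(12.70, 32.15740).
E[σ²|data] = β/(α−1) = 32.15740/11.70 = 2.7485.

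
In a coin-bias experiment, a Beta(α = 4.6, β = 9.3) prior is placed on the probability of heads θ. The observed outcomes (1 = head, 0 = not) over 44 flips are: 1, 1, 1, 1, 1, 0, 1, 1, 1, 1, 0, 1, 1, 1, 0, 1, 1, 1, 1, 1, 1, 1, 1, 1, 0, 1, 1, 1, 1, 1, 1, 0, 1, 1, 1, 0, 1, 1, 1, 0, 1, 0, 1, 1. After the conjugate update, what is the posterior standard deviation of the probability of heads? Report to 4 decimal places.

The Beta prior is conjugate to a Binomial/Bernoulli likelihood; the update adds successes to α and failures to β.
Posterior: Beta(α+k, β+n−k) = Beta(4.6+36, 9.3+8) = Beta(40.6, 17.3).
Var = αβ/((α+β)²(α+β+1)) = 40.6·17.3/(57.9²·58.9) = 0.00355713; SD = √0.00355713 = 0.0596.

0.0596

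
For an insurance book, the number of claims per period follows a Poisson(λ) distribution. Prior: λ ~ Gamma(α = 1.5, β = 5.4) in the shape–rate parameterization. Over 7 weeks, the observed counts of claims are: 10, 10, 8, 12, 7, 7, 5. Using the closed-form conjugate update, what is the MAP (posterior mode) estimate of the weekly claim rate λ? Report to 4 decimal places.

With a Gamma(shape α, rate β) prior, the Poisson likelihood is conjugate: the posterior is Gamma(α + ΣXᵢ, β + n).
Sum of counts S = 59 over n = 7 weeks.
Posterior: Gamma(α+S, β+n) = Gamma(1.5+59, 5.4+7) = Gamma(60.5, 12.4).
Mode of Gamma(α,β) for α≥1 is (α−1)/β = 59.5/12.4 = 4.7984.

4.7984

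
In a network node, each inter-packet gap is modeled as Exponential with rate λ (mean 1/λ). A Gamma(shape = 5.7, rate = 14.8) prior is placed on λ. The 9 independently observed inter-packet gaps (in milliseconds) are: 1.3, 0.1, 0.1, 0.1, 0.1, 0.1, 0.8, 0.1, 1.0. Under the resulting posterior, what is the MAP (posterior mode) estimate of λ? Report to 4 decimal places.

0.7405

With a Gamma(shape α, rate β) prior on the exponential rate λ, the posterior after n observations with total T = Σxᵢ is Gamma(α+n, β+T).
Sum of observations T = 3.7 milliseconds; n = 9.
Posterior: Gamma(5.7+9, 14.8+3.7) = Gamma(14.7, 18.5).
Mode = (α−1)/β = 0.7405.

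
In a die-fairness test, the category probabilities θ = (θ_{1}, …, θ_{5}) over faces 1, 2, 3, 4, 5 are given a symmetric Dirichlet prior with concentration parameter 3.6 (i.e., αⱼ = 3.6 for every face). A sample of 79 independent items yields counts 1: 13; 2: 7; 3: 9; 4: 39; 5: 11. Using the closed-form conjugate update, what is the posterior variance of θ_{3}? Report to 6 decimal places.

The Dirichlet prior is conjugate to the Multinomial likelihood: each posterior αⱼ = prior αⱼ + observed count nⱼ.
Posterior concentration: (16.6, 10.6, 12.6, 42.6, 14.6), total = 97.0.
Var[θ_j] = α_j(Σα−α_j)/((Σα)²(Σα+1)) = 12.6·84.4/(97.0²·98.0) = 0.001153.

0.001153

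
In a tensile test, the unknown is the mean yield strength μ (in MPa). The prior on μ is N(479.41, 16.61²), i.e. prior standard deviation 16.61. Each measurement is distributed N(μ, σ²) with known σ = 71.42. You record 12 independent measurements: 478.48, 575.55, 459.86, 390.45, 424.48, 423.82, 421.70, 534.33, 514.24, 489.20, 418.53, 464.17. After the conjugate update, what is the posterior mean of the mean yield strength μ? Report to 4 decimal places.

474.2241

For Normal data with known variance σ², a Normal(μ₀, σ₀²) prior on μ is conjugate. Posterior precision = 1/σ₀² + n/σ²; posterior mean is the precision-weighted average of μ₀ and x̄.
Σxᵢ = 478.48 + 575.55 + 459.86 + 390.45 + 424.48 + 423.82 + 421.70 + 534.33 + 514.24 + 489.20 + 418.53 + 464.17 = 5594.81, so n·x̄ = 5594.81.
σ₀² = 16.61² = 275.8921, σ² = 71.42² = 5100.8164; σ² + n·σ₀² = 5100.8164 + 12·275.8921 = 8411.5216.
Posterior mean = (μ₀/σ₀² + n·x̄/σ²)/(1/σ₀² + n/σ²) = (σ²·μ₀ + σ₀²·n·x̄)/(σ² + n·σ₀²) = (5100.8164·479.41 + 275.8921·5594.81)/8411.5216 = 3988946.270325/8411.5216 = 474.2241.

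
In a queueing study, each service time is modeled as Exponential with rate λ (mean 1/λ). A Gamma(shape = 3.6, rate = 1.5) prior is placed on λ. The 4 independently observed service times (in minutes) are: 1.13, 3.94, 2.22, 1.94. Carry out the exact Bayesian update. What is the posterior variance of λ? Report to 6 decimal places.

0.066011

With a Gamma(shape α, rate β) prior on the exponential rate λ, the posterior after n observations with total T = Σxᵢ is Gamma(α+n, β+T).
Sum of observations T = 9.23 minutes; n = 4.
Posterior: Gamma(3.6+4, 1.5+9.23) = Gamma(7.6, 10.73).
Var = α/β² = 0.066011.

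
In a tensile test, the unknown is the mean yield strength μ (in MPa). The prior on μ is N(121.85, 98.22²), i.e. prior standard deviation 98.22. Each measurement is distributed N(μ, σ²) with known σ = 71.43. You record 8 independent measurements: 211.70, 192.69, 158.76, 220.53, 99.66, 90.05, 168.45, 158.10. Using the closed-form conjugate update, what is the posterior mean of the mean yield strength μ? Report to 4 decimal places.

For Normal data with known variance σ², a Normal(μ₀, σ₀²) prior on μ is conjugate. Posterior precision = 1/σ₀² + n/σ²; posterior mean is the precision-weighted average of μ₀ and x̄.
Σxᵢ = 211.70 + 192.69 + 158.76 + 220.53 + 99.66 + 90.05 + 168.45 + 158.10 = 1299.94, so n·x̄ = 1299.94.
σ₀² = 98.22² = 9647.1684, σ² = 71.43² = 5102.2449; σ² + n·σ₀² = 5102.2449 + 8·9647.1684 = 82279.5921.
Posterior mean = (μ₀/σ₀² + n·x̄/σ²)/(1/σ₀² + n/σ²) = (σ²·μ₀ + σ₀²·n·x̄)/(σ² + n·σ₀²) = (5102.2449·121.85 + 9647.1684·1299.94)/82279.5921 = 13162448.630961/82279.5921 = 159.9722.

159.9722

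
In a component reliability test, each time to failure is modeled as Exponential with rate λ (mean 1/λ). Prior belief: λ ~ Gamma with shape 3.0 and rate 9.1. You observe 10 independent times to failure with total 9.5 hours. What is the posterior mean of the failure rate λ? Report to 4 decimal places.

With a Gamma(shape α, rate β) prior on the exponential rate λ, the posterior after n observations with total T = Σxᵢ is Gamma(α+n, β+T).
Posterior: Gamma(3.0+10, 9.1+9.5) = Gamma(13.0, 18.6).
Posterior mean of λ = α/β = 13.0/18.6 = 0.6989.

0.6989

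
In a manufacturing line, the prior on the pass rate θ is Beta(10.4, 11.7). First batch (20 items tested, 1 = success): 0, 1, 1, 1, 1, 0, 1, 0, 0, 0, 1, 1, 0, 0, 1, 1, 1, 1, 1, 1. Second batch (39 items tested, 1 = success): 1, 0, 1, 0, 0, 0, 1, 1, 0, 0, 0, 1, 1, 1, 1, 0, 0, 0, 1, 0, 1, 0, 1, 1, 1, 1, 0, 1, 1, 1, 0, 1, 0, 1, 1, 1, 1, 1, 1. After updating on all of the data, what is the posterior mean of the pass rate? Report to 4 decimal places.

The Beta prior is conjugate to a Binomial/Bernoulli likelihood; the update adds successes to α and failures to β.
After batch 1: Beta(10.4+13, 11.7+7) = Beta(23.4, 18.7).
After batch 2: Beta(23.4+24, 18.7+15) = Beta(47.4, 33.7).
Posterior mean = α/(α+β) = 47.4/81.1 = 0.5845.

0.5845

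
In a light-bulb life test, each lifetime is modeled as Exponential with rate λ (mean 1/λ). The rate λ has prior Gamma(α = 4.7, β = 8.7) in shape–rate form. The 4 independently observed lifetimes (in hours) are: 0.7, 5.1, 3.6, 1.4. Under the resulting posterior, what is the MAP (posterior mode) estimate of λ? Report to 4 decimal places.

With a Gamma(shape α, rate β) prior on the exponential rate λ, the posterior after n observations with total T = Σxᵢ is Gamma(α+n, β+T).
Sum of observations T = 10.8 hours; n = 4.
Posterior: Gamma(4.7+4, 8.7+10.8) = Gamma(8.7, 19.5).
Mode = (α−1)/β = 0.3949.

0.3949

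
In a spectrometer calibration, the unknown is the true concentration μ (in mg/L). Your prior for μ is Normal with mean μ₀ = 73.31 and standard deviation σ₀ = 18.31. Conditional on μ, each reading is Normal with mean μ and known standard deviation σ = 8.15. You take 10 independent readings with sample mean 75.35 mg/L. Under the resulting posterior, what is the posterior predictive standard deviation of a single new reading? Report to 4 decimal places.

For Normal data with known variance σ², a Normal(μ₀, σ₀²) prior on μ is conjugate. Posterior precision = 1/σ₀² + n/σ²; posterior mean is the precision-weighted average of μ₀ and x̄.
σ₀² = 18.31² = 335.2561, σ² = 8.15² = 66.4225; σ² + n·σ₀² = 66.4225 + 10·335.2561 = 3418.9835.
Posterior precision = 1/σ₀² + n/σ² = 1/335.2561 + 10/66.4225 = (σ² + n·σ₀²)/(σ₀²σ²) = 3418.9835/(335.2561·66.4225); posterior variance σₙ² = σ₀²σ²/(σ² + n·σ₀²) = 335.2561·66.4225/3418.9835 = 6.513207.
Predictive variance for one new observation = σₙ² + σ² = 335.2561·66.4225/3418.9835 + 66.4225 = σ²·(σ₀² + 3418.9835)/3418.9835 = 66.4225·3754.2396/3418.9835 = 72.935707; SD = √(66.4225·3754.2396/3418.9835) = 8.5402.

8.5402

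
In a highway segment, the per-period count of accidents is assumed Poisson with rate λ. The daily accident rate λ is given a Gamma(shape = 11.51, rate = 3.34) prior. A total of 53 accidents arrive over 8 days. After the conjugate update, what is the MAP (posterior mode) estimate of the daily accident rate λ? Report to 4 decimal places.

With a Gamma(shape α, rate β) prior, the Poisson likelihood is conjugate: the posterior is Gamma(α + ΣXᵢ, β + n).
Posterior: Gamma(α+S, β+n) = Gamma(11.51+53, 3.34+8) = Gamma(64.51, 11.34).
Mode of Gamma(α,β) for α≥1 is (α−1)/β = 63.51/11.34 = 5.6005.

5.6005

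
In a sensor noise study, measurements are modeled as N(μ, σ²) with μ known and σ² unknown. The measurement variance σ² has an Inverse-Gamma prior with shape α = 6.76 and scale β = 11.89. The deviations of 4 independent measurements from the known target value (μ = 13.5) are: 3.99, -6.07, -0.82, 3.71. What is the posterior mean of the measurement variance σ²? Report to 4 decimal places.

5.8622

With known mean μ and an Inverse-Gamma(α, β) prior on σ², the Normal likelihood is conjugate: posterior is Inv-Gamma(α + n/2, β + Σ(xᵢ−μ)²/2).
Σ(xᵢ−μ)² = (3.99)² + (-6.07)² + (-0.82)² + (3.71)² = 67.2015.
Posterior: Inv-Gamma(6.76 + 4/2, 11.89 + 67.2015/2) = Inv-Gamma(8.76, 45.49075).
E[σ²|data] = β/(α−1) = 45.49075/7.76 = 5.8622.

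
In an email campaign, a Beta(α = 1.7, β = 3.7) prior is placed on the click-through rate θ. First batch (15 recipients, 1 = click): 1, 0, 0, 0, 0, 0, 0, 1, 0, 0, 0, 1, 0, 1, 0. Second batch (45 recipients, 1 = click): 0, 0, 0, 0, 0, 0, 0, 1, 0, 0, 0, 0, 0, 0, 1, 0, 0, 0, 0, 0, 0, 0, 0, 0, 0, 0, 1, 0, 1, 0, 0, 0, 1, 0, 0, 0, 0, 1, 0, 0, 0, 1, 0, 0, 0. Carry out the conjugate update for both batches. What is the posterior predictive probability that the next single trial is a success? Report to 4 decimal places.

0.1942

The Beta prior is conjugate to a Binomial/Bernoulli likelihood; the update adds successes to α and failures to β.
After batch 1: Beta(1.7+4, 3.7+11) = Beta(5.7, 14.7).
After batch 2: Beta(5.7+7, 14.7+38) = Beta(12.7, 52.7).
For a single future Bernoulli trial, P(success | data) = α/(α+β) = 0.1942.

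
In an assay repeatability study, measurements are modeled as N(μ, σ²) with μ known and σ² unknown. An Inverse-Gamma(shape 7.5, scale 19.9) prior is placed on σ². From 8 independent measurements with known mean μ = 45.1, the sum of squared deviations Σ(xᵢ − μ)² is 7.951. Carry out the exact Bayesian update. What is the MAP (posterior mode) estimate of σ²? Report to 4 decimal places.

With known mean μ and an Inverse-Gamma(α, β) prior on σ², the Normal likelihood is conjugate: posterior is Inv-Gamma(α + n/2, β + Σ(xᵢ−μ)²/2).
Posterior: Inv-Gamma(7.5 + 8/2, 19.9 + 7.951/2) = Inv-Gamma(11.50, 23.8755).
Mode = β/(α+1) = 23.8755/12.50 = 1.9100.

1.9100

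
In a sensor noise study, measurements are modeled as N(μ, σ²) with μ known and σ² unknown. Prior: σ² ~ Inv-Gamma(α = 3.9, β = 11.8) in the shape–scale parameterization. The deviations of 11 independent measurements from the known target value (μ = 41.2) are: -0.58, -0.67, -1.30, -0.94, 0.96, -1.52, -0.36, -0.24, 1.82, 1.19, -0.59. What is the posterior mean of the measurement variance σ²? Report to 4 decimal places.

2.1104

With known mean μ and an Inverse-Gamma(α, β) prior on σ², the Normal likelihood is conjugate: posterior is Inv-Gamma(α + n/2, β + Σ(xᵢ−μ)²/2).
Σ(xᵢ−μ)² = (-0.58)² + (-0.67)² + (-1.30)² + (-0.94)² + (0.96)² + (-1.52)² + (-0.36)² + (-0.24)² + (1.82)² + (1.19)² + (-0.59)² = 11.8547.
Posterior: Inv-Gamma(3.9 + 11/2, 11.8 + 11.8547/2) = Inv-Gamma(9.40, 17.72735).
E[σ²|data] = β/(α−1) = 17.72735/8.40 = 2.1104.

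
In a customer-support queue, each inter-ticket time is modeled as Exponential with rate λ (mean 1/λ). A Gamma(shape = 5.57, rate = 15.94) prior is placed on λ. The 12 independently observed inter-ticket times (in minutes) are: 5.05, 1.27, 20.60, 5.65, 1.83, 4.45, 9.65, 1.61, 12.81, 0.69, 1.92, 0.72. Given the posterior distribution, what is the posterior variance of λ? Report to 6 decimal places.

With a Gamma(shape α, rate β) prior on the exponential rate λ, the posterior after n observations with total T = Σxᵢ is Gamma(α+n, β+T).
Sum of observations T = 66.25 minutes; n = 12.
Posterior: Gamma(5.57+12, 15.94+66.25) = Gamma(17.57, 82.19).
Var = α/β² = 0.002601.

0.002601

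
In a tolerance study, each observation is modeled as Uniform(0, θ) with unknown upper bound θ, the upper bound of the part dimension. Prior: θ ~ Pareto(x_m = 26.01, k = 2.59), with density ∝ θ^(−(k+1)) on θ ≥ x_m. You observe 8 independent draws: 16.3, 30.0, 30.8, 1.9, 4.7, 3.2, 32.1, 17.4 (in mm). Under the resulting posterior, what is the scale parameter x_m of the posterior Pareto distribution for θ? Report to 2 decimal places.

A Pareto(scale x_m, shape k) prior on the upper bound θ of Uniform(0, θ) is conjugate: posterior is Pareto(max(x_m, max xᵢ), k + n).
Sample maximum = 32.1; prior scale x_m = 26.01 → posterior scale = max = 32.10.
Posterior shape = 2.59 + 8 = 10.59.
Posterior scale x_m = 32.10.

32.10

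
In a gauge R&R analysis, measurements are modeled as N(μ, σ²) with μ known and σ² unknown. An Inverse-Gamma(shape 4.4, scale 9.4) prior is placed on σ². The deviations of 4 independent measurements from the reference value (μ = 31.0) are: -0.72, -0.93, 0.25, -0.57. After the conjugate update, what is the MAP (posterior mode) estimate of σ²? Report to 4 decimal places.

With known mean μ and an Inverse-Gamma(α, β) prior on σ², the Normal likelihood is conjugate: posterior is Inv-Gamma(α + n/2, β + Σ(xᵢ−μ)²/2).
Σ(xᵢ−μ)² = (-0.72)² + (-0.93)² + (0.25)² + (-0.57)² = 1.7707.
Posterior: Inv-Gamma(4.4 + 4/2, 9.4 + 1.7707/2) = Inv-Gamma(6.40, 10.28535).
Mode = β/(α+1) = 10.28535/7.40 = 1.3899.

1.3899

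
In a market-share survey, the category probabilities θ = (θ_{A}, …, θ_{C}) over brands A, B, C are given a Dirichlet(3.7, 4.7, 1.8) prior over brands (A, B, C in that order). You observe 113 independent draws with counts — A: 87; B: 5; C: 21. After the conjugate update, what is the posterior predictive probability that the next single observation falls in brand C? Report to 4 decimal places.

0.1851

The Dirichlet prior is conjugate to the Multinomial likelihood: each posterior αⱼ = prior αⱼ + observed count nⱼ.
Posterior concentration: (90.7, 9.7, 22.8), total = 123.2.
P(next = C | data) = α_{C}/Σα = 0.1851.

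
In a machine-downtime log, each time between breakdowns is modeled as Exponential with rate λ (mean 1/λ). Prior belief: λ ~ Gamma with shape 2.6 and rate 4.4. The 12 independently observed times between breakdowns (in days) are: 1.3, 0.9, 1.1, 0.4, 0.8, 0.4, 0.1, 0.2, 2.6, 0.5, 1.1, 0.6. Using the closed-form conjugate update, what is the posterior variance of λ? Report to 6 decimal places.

0.070409

With a Gamma(shape α, rate β) prior on the exponential rate λ, the posterior after n observations with total T = Σxᵢ is Gamma(α+n, β+T).
Sum of observations T = 10.0 days; n = 12.
Posterior: Gamma(2.6+12, 4.4+10.0) = Gamma(14.6, 14.4).
Var = α/β² = 0.070409.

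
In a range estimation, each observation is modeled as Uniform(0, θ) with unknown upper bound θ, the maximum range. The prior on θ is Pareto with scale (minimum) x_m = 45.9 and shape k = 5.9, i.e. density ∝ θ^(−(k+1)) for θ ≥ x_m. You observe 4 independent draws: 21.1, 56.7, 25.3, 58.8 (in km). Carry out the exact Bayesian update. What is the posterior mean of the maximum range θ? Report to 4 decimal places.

A Pareto(scale x_m, shape k) prior on the upper bound θ of Uniform(0, θ) is conjugate: posterior is Pareto(max(x_m, max xᵢ), k + n).
Sample maximum = 58.8; prior scale x_m = 45.9 → posterior scale = max = 58.8.
Posterior shape = 5.9 + 4 = 9.9.
E[θ|data] = k·x_m/(k−1) = 9.9·58.8/8.9 = 65.4067.

65.4067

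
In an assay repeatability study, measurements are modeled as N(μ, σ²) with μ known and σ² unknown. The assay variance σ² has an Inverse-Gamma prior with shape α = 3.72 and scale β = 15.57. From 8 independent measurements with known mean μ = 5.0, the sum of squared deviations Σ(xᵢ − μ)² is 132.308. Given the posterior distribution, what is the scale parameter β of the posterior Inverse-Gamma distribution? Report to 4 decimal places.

81.7240

With known mean μ and an Inverse-Gamma(α, β) prior on σ², the Normal likelihood is conjugate: posterior is Inv-Gamma(α + n/2, β + Σ(xᵢ−μ)²/2).
Posterior: Inv-Gamma(3.72 + 8/2, 15.57 + 132.308/2) = Inv-Gamma(7.72, 81.7240).
Posterior β = 81.7240.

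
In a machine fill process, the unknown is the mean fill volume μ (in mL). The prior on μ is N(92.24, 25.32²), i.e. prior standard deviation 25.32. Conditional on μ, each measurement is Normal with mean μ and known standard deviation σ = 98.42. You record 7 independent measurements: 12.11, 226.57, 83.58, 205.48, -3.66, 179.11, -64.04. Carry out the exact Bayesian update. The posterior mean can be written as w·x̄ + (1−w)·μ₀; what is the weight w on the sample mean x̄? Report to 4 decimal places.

0.3166

For Normal data with known variance σ², a Normal(μ₀, σ₀²) prior on μ is conjugate. Posterior precision = 1/σ₀² + n/σ²; posterior mean is the precision-weighted average of μ₀ and x̄.
σ₀² = 25.32² = 641.1024, σ² = 98.42² = 9686.4964. Prior precision 1/σ₀² = 1/641.1024; data precision n/σ² = 7/9686.4964.
w = (n/σ²)/(1/σ₀² + n/σ²) = n·σ₀²/(σ² + n·σ₀²) = 7·641.1024/(9686.4964 + 7·641.1024) = 4487.7168/14174.2132 = 0.3166.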